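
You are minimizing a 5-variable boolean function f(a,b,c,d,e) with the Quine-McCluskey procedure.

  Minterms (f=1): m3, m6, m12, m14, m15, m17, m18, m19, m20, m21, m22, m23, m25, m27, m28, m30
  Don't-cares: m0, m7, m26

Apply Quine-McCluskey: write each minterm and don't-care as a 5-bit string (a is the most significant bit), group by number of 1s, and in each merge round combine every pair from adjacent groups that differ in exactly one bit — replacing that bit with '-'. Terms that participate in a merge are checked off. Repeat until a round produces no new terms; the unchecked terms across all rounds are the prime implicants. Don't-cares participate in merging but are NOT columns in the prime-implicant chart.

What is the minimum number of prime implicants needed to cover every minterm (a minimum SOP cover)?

6

Round 0: 00000 00011✓ 00110✓ 00111✓ 01100✓ 01110✓ 01111✓ 10001✓ 10010✓ 10011✓ 10100✓ 10101✓ 10110✓ 10111✓ 11001✓ 11010✓ 11011✓ 11100✓ 11110✓
Round 1: -0011✓ -0110✓ -0111✓ -1100✓ -1110✓ 0-110✓ 0-111✓ 00-11✓ 0011-✓ 011-0✓ 0111-✓ 1-001✓ 1-010✓ 1-011✓ 1-100✓ 1-110✓ 10-01✓ 10-10✓ 10-11✓ 100-1✓ 1001-✓ 101-0✓ 101-1✓ 1010-✓ 1011-✓ 11-10✓ 110-1✓ 1101-✓ 111-0✓
Round 2: --110 -0-11 -011- -11-0 0-11- 1--10 1-0-1 1-01- 1-1-0 10--1 10-1- 101--
PIs = {--110, -0-11, -011-, -11-0, 0-11-, 00000, 1--10, 1-0-1, 1-01-, 1-1-0, 10--1, 10-1-, 101--}
Coverage chart:
  m3: -0-11 ←essential
  m6: --110,-011-,0-11-
  m12: -11-0 ←essential
  m14: --110,-11-0,0-11-
  m15: 0-11- ←essential
  m17: 1-0-1,10--1
  m18: 1--10,1-01-,10-1-
  m19: -0-11,1-0-1,1-01-,10--1,10-1-
  m20: 1-1-0,101--
  m21: 10--1,101--
  m22: --110,-011-,1--10,1-1-0,10-1-,101--
  m23: -0-11,-011-,10--1,10-1-,101--
  m25: 1-0-1 ←essential
  m27: 1-0-1,1-01-
  m28: -11-0,1-1-0
  m30: --110,-11-0,1--10,1-1-0
Essential: -0-11, -11-0, 0-11-, 1-0-1
Petrick residual → 1--10, 101--
Min cover (6 terms): b'de + bce' + a'cd + ade' + ac'e + ab'c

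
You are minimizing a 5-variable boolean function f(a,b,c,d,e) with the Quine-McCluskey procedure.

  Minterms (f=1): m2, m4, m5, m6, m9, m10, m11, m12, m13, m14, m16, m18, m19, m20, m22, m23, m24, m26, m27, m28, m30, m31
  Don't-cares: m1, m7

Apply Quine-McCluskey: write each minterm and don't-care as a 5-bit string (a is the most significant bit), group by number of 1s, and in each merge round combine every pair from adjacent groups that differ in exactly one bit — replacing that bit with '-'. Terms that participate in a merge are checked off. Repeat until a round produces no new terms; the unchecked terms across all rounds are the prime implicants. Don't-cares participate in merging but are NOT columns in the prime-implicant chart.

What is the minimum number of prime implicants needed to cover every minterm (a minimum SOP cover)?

size-2^0 implicants → 00001(✓)  00010(✓)  00100(✓)  00101(✓)  00110(✓)  00111(✓)  01001(✓)  01010(✓)  01011(✓)  01100(✓)  01101(✓)  01110(✓)  10000(✓)  10010(✓)  10011(✓)  10100(✓)  10110(✓)  10111(✓)  11000(✓)  11010(✓)  11011(✓)  11100(✓)  11110(✓)  11111(✓)
size-2^1 implicants → -0010(✓)  -0100(✓)  -0110(✓)  -0111(✓)  -1010(✓)  -1011(✓)  -1100(✓)  -1110(✓)  0-001(✓)  0-010(✓)  0-100(✓)  0-101(✓)  0-110(✓)  00-01(✓)  00-10(✓)  001-0(✓)  001-1(✓)  0010-(✓)  0011-(✓)  01-01(✓)  01-10(✓)  010-1  0101-(✓)  011-0(✓)  0110-(✓)  1-000(✓)  1-010(✓)  1-011(✓)  1-100(✓)  1-110(✓)  1-111(✓)  10-00(✓)  10-10(✓)  10-11(✓)  100-0(✓)  1001-(✓)  101-0(✓)  1011-(✓)  11-00(✓)  11-10(✓)  11-11(✓)  110-0(✓)  1101-(✓)  111-0(✓)  1111-(✓)
size-2^2 implicants → --010(✓)  --100(✓)  --110(✓)  -0-10(✓)  -01-0(✓)  -011-  -1-10(✓)  -101-  -11-0(✓)  0--01  0--10(✓)  0-1-0(✓)  0-10-  001--  1--00(✓)  1--10(✓)  1--11(✓)  1-0-0(✓)  1-01-(✓)  1-1-0(✓)  1-11-(✓)  10--0(✓)  10-1-(✓)  11--0(✓)  11-1-(✓)
size-2^3 implicants → ---10  --1-0  1---0  1--1-
Unchecked terms (primes): ---10, --1-0, -011-, -101-, 0--01, 0-10-, 001--, 010-1, 1---0, 1--1-
Minterm coverage:
  m2 ⊆ ---10 [E]
  m4 ⊆ --1-0,0-10-,001--
  m5 ⊆ 0--01,0-10-,001--
  m6 ⊆ ---10,--1-0,-011-,001--
  m9 ⊆ 0--01,010-1
  m10 ⊆ ---10,-101-
  m11 ⊆ -101-,010-1
  m12 ⊆ --1-0,0-10-
  m13 ⊆ 0--01,0-10-
  m14 ⊆ ---10,--1-0
  m16 ⊆ 1---0 [E]
  m18 ⊆ ---10,1---0,1--1-
  m19 ⊆ 1--1- [E]
  m20 ⊆ --1-0,1---0
  m22 ⊆ ---10,--1-0,-011-,1---0,1--1-
  m23 ⊆ -011-,1--1-
  m24 ⊆ 1---0 [E]
  m26 ⊆ ---10,-101-,1---0,1--1-
  m27 ⊆ -101-,1--1-
  m28 ⊆ --1-0,1---0
  m30 ⊆ ---10,--1-0,1---0,1--1-
  m31 ⊆ 1--1- [E]
E = {---10, 1---0, 1--1-}
Petrick residual → 0-10-, 010-1
Cover = de' + a'cd' + a'bc'e + ae' + ad  |cover|=5

5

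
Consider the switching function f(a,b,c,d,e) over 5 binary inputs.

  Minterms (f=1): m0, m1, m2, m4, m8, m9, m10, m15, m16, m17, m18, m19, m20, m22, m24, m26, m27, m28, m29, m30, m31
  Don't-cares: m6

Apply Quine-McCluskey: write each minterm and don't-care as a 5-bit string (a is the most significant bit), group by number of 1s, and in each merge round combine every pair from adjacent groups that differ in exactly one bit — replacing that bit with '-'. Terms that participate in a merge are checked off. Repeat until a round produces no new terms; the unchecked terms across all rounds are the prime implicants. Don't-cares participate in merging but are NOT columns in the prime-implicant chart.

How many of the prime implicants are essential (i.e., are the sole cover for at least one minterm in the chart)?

5

Round 0: 00000✓ 00001✓ 00010✓ 00100✓ 00110✓ 01000✓ 01001✓ 01010✓ 01111✓ 10000✓ 10001✓ 10010✓ 10011✓ 10100✓ 10110✓ 11000✓ 11010✓ 11011✓ 11100✓ 11101✓ 11110✓ 11111✓
Round 1: -0000✓ -0001✓ -0010✓ -0100✓ -0110✓ -1000✓ -1010✓ -1111 0-000✓ 0-001✓ 0-010✓ 00-00✓ 00-10✓ 000-0✓ 0000-✓ 001-0✓ 010-0✓ 0100-✓ 1-000✓ 1-010✓ 1-011✓ 1-100✓ 1-110✓ 10-00✓ 10-10✓ 100-0✓ 100-1✓ 1000-✓ 1001-✓ 101-0✓ 11-00✓ 11-10✓ 11-11✓ 110-0✓ 1101-✓ 111-0✓ 111-1✓ 1110-✓ 1111-✓
Round 2: --000✓ --010✓ -0-00✓ -0-10✓ -00-0✓ -000- -01-0✓ -10-0✓ 0-0-0✓ 0-00- 00--0✓ 1--00✓ 1--10✓ 1-0-0✓ 1-01- 1-1-0✓ 10--0✓ 100-- 11--0✓ 11-1- 111--
Round 3: --0-0 -0--0 1---0
PIs = {--0-0, -0--0, -000-, -1111, 0-00-, 1---0, 1-01-, 100--, 11-1-, 111--}
Coverage chart:
  m0: --0-0,-0--0,-000-,0-00-
  m1: -000-,0-00-
  m2: --0-0,-0--0
  m4: -0--0 ←essential
  m8: --0-0,0-00-
  m9: 0-00- ←essential
  m10: --0-0 ←essential
  m15: -1111 ←essential
  m16: --0-0,-0--0,-000-,1---0,100--
  m17: -000-,100--
  m18: --0-0,-0--0,1---0,1-01-,100--
  m19: 1-01-,100--
  m20: -0--0,1---0
  m22: -0--0,1---0
  m24: --0-0,1---0
  m26: --0-0,1---0,1-01-,11-1-
  m27: 1-01-,11-1-
  m28: 1---0,111--
  m29: 111-- ←essential
  m30: 1---0,11-1-,111--
  m31: -1111,11-1-,111--
Essential: --0-0, -0--0, -1111, 0-00-, 111--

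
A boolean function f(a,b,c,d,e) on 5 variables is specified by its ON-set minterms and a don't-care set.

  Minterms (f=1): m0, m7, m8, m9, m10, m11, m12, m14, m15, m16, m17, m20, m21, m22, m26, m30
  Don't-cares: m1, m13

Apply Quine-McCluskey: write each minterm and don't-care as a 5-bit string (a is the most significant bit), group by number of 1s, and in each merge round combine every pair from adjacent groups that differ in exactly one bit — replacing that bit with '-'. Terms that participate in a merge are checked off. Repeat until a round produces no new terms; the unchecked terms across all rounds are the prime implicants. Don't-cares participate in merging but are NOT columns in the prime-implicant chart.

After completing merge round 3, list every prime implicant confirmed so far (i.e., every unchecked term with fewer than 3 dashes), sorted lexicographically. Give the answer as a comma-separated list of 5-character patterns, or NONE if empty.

-000-, -1-10, 0-00-, 0-111, 1-110, 10-0-, 101-0

size-2^0 implicants → 00000(✓)  00001(✓)  00111(✓)  01000(✓)  01001(✓)  01010(✓)  01011(✓)  01100(✓)  01101(✓)  01110(✓)  01111(✓)  10000(✓)  10001(✓)  10100(✓)  10101(✓)  10110(✓)  11010(✓)  11110(✓)
size-2^1 implicants → -0000(✓)  -0001(✓)  -1010(✓)  -1110(✓)  0-000(✓)  0-001(✓)  0-111  0000-(✓)  01-00(✓)  01-01(✓)  01-10(✓)  01-11(✓)  010-0(✓)  010-1(✓)  0100-(✓)  0101-(✓)  011-0(✓)  011-1(✓)  0110-(✓)  0111-(✓)  1-110  10-00(✓)  10-01(✓)  1000-(✓)  101-0  1010-(✓)  11-10(✓)
size-2^2 implicants → -000-  -1-10  0-00-  01--0(✓)  01--1(✓)  01-0-(✓)  01-1-(✓)  010--(✓)  011--(✓)  10-0-
size-2^3 implicants → 01---
Unchecked terms (primes): -000-, -1-10, 0-00-, 0-111, 01---, 1-110, 10-0-, 101-0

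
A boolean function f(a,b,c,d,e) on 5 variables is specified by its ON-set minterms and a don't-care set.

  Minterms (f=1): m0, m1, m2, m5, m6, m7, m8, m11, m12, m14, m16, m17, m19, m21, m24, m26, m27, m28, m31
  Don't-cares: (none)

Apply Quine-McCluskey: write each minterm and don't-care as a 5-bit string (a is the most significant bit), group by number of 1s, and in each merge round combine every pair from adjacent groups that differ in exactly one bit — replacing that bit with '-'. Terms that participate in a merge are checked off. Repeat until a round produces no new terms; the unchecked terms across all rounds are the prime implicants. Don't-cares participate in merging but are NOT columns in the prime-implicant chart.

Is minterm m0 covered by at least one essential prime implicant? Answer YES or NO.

size-2^0 implicants → 00000(✓)  00001(✓)  00010(✓)  00101(✓)  00110(✓)  00111(✓)  01000(✓)  01011(✓)  01100(✓)  01110(✓)  10000(✓)  10001(✓)  10011(✓)  10101(✓)  11000(✓)  11010(✓)  11011(✓)  11100(✓)  11111(✓)
size-2^1 implicants → -0000(✓)  -0001(✓)  -0101(✓)  -1000(✓)  -1011  -1100(✓)  0-000(✓)  0-110  00-01(✓)  00-10  000-0  0000-(✓)  001-1  0011-  01-00(✓)  011-0  1-000(✓)  1-011  10-01(✓)  100-1  1000-(✓)  11-00(✓)  11-11  110-0  1101-
size-2^2 implicants → --000  -0-01  -000-  -1-00
Unchecked terms (primes): --000, -0-01, -000-, -1-00, -1011, 0-110, 00-10, 000-0, 001-1, 0011-, 011-0, 1-011, 100-1, 11-11, 110-0, 1101-
Minterm coverage:
  m0 ⊆ --000,-000-,000-0
  m1 ⊆ -0-01,-000-
  m2 ⊆ 00-10,000-0
  m5 ⊆ -0-01,001-1
  m6 ⊆ 0-110,00-10,0011-
  m7 ⊆ 001-1,0011-
  m8 ⊆ --000,-1-00
  m11 ⊆ -1011 [E]
  m12 ⊆ -1-00,011-0
  m14 ⊆ 0-110,011-0
  m16 ⊆ --000,-000-
  m17 ⊆ -0-01,-000-,100-1
  m19 ⊆ 1-011,100-1
  m21 ⊆ -0-01 [E]
  m24 ⊆ --000,-1-00,110-0
  m26 ⊆ 110-0,1101-
  m27 ⊆ -1011,1-011,11-11,1101-
  m28 ⊆ -1-00 [E]
  m31 ⊆ 11-11 [E]
E = {-0-01, -1-00, -1011, 11-11}

NO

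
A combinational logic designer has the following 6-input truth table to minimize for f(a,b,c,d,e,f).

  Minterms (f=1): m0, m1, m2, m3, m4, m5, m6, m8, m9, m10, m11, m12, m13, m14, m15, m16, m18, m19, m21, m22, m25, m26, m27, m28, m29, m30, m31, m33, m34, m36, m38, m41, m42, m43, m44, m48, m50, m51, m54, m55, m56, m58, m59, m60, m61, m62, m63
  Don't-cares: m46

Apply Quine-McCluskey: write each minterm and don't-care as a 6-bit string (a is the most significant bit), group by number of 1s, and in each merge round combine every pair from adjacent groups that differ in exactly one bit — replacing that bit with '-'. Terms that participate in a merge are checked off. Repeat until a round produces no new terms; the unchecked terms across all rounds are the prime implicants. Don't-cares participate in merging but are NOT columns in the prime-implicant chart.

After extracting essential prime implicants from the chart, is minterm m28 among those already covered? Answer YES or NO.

Round 0: 000000✓ 000001✓ 000010✓ 000011✓ 000100✓ 000101✓ 000110✓ 001000✓ 001001✓ 001010✓ 001011✓ 001100✓ 001101✓ 001110✓ 001111✓ 010000✓ 010010✓ 010011✓ 010101✓ 010110✓ 011001✓ 011010✓ 011011✓ 011100✓ 011101✓ 011110✓ 011111✓ 100001✓ 100010✓ 100100✓ 100110✓ 101001✓ 101010✓ 101011✓ 101100✓ 101110✓ 110000✓ 110010✓ 110011✓ 110110✓ 110111✓ 111000✓ 111010✓ 111011✓ 111100✓ 111101✓ 111110✓ 111111✓
Round 1: -00001✓ -00010✓ -00100✓ -00110✓ -01001✓ -01010✓ -01011✓ -01100✓ -01110✓ -10000✓ -10010✓ -10011✓ -10110✓ -11010✓ -11011✓ -11100✓ -11101✓ -11110✓ -11111✓ 0-0000✓ 0-0010✓ 0-0011✓ 0-0101✓ 0-0110✓ 0-1001✓ 0-1010✓ 0-1011✓ 0-1100✓ 0-1101✓ 0-1110✓ 0-1111✓ 00-000✓ 00-001✓ 00-010✓ 00-011✓ 00-100✓ 00-101✓ 00-110✓ 000-00✓ 000-01✓ 000-10✓ 0000-0✓ 0000-1✓ 00000-✓ 00001-✓ 0001-0✓ 00010-✓ 001-00✓ 001-01✓ 001-10✓ 001-11✓ 0010-0✓ 0010-1✓ 00100-✓ 00101-✓ 0011-0✓ 0011-1✓ 00110-✓ 00111-✓ 01-010✓ 01-011✓ 01-101✓ 01-110✓ 010-10✓ 0100-0✓ 01001-✓ 011-01✓ 011-10✓ 011-11✓ 0110-1✓ 01101-✓ 0111-0✓ 0111-1✓ 01110-✓ 01111-✓ 1-0010✓ 1-0110✓ 1-1010✓ 1-1011✓ 1-1100✓ 1-1110✓ 10-001✓ 10-010✓ 10-100✓ 10-110✓ 100-10✓ 1001-0✓ 101-10✓ 1010-1✓ 10101-✓ 1011-0✓ 11-000✓ 11-010✓ 11-011✓ 11-110✓ 11-111✓ 110-10✓ 110-11✓ 1100-0✓ 11001-✓ 11011-✓ 111-00✓ 111-10✓ 111-11✓ 1110-0✓ 11101-✓ 1111-0✓ 1111-1✓ 11110-✓ 11111-✓
Round 2: --0010✓ --0110✓ --1010✓ --1011✓ --1100✓ --1110✓ -0-001 -0-010✓ -0-100✓ -0-110✓ -00-10✓ -001-0✓ -01-10✓ -010-1 -0101-✓ -011-0✓ -1-010✓ -1-011✓ -1-110✓ -10-10✓ -100-0 -1001-✓ -11-10✓ -11-11✓ -1101-✓ -111-0✓ -111-1✓ -1110-✓ -1111-✓ 0--010✓ 0--011✓ 0--101 0--110✓ 0-0-10✓ 0-00-0 0-001-✓ 0-1-01✓ 0-1-10✓ 0-1-11✓ 0-10-1✓ 0-101-✓ 0-11-0✓ 0-11-1✓ 0-110-✓ 0-111-✓ 00--00✓ 00--01✓ 00--10✓ 00-0-0✓ 00-0-1✓ 00-00-✓ 00-01-✓ 00-1-0✓ 00-10-✓ 000--0✓ 000-0-✓ 0000--✓ 001--0✓ 001--1✓ 001-0-✓ 001-1-✓ 0010--✓ 0011--✓ 01--10✓ 01-01-✓ 011--1✓ 011-1-✓ 0111--✓ 1--010✓ 1--110✓ 1-0-10✓ 1-1-10✓ 1-101-✓ 1-11-0✓ 10--10✓ 10-1-0✓ 11--10✓ 11--11✓ 11-0-0 11-01-✓ 11-11-✓ 110-1-✓ 111--0 111-1-✓ 1111--✓
Round 3: ---010✓ ---110✓ --0-10✓ --1-10✓ --101- --11-0 -0--10✓ -0-1-0 -1--10✓ -1-01- -11-1- -111-- 0---10✓ 0--01- 0-1--1 0-1-1- 0-11-- 00---0 00--0- 00-0-- 001--- 1---10✓ 11--1-
Round 4: ----10
PIs = {----10, --101-, --11-0, -0-001, -0-1-0, -010-1, -1-01-, -100-0, -11-1-, -111--, 0--01-, 0--101, 0-00-0, 0-1--1, 0-1-1-, 0-11--, 00---0, 00--0-, 00-0--, 001---, 11--1-, 11-0-0, 111--0}
Coverage chart:
  m0: 0-00-0,00---0,00--0-,00-0--
  m1: -0-001,00--0-,00-0--
  m2: ----10,0--01-,0-00-0,00---0,00-0--
  m3: 0--01-,00-0--
  m4: -0-1-0,00---0,00--0-
  m5: 0--101,00--0-
  m6: ----10,-0-1-0,00---0
  m8: 00---0,00--0-,00-0--,001---
  m9: -0-001,-010-1,0-1--1,00--0-,00-0--,001---
  m10: ----10,--101-,0--01-,0-1-1-,00---0,00-0--,001---
  m11: --101-,-010-1,0--01-,0-1--1,0-1-1-,00-0--,001---
  m12: --11-0,-0-1-0,0-11--,00---0,00--0-,001---
  m13: 0--101,0-1--1,0-11--,00--0-,001---
  m14: ----10,--11-0,-0-1-0,0-1-1-,0-11--,00---0,001---
  m15: 0-1--1,0-1-1-,0-11--,001---
  m16: -100-0,0-00-0
  m18: ----10,-1-01-,-100-0,0--01-,0-00-0
  m19: -1-01-,0--01-
  m21: 0--101 ←essential
  m22: ----10 ←essential
  m25: 0-1--1 ←essential
  m26: ----10,--101-,-1-01-,-11-1-,0--01-,0-1-1-
  m27: --101-,-1-01-,-11-1-,0--01-,0-1--1,0-1-1-
  m28: --11-0,-111--,0-11--
  m29: -111--,0--101,0-1--1,0-11--
  m30: ----10,--11-0,-11-1-,-111--,0-1-1-,0-11--
  m31: -11-1-,-111--,0-1--1,0-1-1-,0-11--
  m33: -0-001 ←essential
  m34: ----10 ←essential
  m36: -0-1-0 ←essential
  m38: ----10,-0-1-0
  m41: -0-001,-010-1
  m42: ----10,--101-
  m43: --101-,-010-1
  m44: --11-0,-0-1-0
  m48: -100-0,11-0-0
  m50: ----10,-1-01-,-100-0,11--1-,11-0-0
  m51: -1-01-,11--1-
  m54: ----10,11--1-
  m55: 11--1- ←essential
  m56: 11-0-0,111--0
  m58: ----10,--101-,-1-01-,-11-1-,11--1-,11-0-0,111--0
  m59: --101-,-1-01-,-11-1-,11--1-
  m60: --11-0,-111--,111--0
  m61: -111-- ←essential
  m62: ----10,--11-0,-11-1-,-111--,11--1-,111--0
  m63: -11-1-,-111--,11--1-
Essential: ----10, -0-001, -0-1-0, -111--, 0--101, 0-1--1, 11--1-

YES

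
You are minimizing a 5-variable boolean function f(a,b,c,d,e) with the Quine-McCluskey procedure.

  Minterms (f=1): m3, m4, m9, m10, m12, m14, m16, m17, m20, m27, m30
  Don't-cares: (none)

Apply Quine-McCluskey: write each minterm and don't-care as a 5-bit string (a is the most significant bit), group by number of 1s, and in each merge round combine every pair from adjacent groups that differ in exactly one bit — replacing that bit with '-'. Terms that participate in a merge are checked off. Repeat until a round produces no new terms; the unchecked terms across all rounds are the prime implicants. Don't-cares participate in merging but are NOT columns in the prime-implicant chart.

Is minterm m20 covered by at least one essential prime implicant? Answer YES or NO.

NO

[col 0] 00011, 00100*, 01001, 01010*, 01100*, 01110*, 10000*, 10001*, 10100*, 11011, 11110*
[col 1] -0100, -1110, 0-100, 01-10, 011-0, 10-00, 1000-
Prime implicants: -0100, -1110, 0-100, 00011, 01-10, 01001, 011-0, 10-00, 1000-, 11011
PI chart (minterm → PIs covering it):
  3 | 00011  (sole → essential)
  4 | -0100,0-100
  9 | 01001  (sole → essential)
  10 | 01-10  (sole → essential)
  12 | 0-100,011-0
  14 | -1110,01-10,011-0
  16 | 10-00,1000-
  17 | 1000-  (sole → essential)
  20 | -0100,10-00
  27 | 11011  (sole → essential)
  30 | -1110  (sole → essential)
Essential prime implicants: -1110, 00011, 01-10, 01001, 1000-, 11011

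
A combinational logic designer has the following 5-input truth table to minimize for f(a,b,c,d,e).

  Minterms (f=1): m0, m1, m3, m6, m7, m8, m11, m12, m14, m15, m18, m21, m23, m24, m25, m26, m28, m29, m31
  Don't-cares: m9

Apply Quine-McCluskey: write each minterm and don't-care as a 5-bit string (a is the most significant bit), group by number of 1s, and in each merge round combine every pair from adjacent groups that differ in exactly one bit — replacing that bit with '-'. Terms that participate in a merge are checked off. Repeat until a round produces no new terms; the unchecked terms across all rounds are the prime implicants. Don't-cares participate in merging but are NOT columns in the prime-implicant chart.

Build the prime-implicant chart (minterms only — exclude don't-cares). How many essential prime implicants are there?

4

[col 0] 00000*, 00001*, 00011*, 00110*, 00111*, 01000*, 01001*, 01011*, 01100*, 01110*, 01111*, 10010*, 10101*, 10111*, 11000*, 11001*, 11010*, 11100*, 11101*, 11111*
[col 1] -0111*, -1000*, -1001*, -1100*, -1111*, 0-000*, 0-001*, 0-011*, 0-110*, 0-111*, 00-11*, 000-1*, 0000-*, 0011-*, 01-00*, 01-11*, 010-1*, 0100-*, 011-0, 0111-*, 1-010, 1-101*, 1-111*, 101-1*, 11-00*, 11-01*, 110-0, 1100-*, 111-1*, 1110-*
[col 2] --111, -1-00, -100-, 0--11, 0-0-1, 0-00-, 0-11-, 1-1-1, 11-0-
Prime implicants: --111, -1-00, -100-, 0--11, 0-0-1, 0-00-, 0-11-, 011-0, 1-010, 1-1-1, 11-0-, 110-0
PI chart (minterm → PIs covering it):
  0 | 0-00-  (sole → essential)
  1 | 0-0-1,0-00-
  3 | 0--11,0-0-1
  6 | 0-11-  (sole → essential)
  7 | --111,0--11,0-11-
  8 | -1-00,-100-,0-00-
  11 | 0--11,0-0-1
  12 | -1-00,011-0
  14 | 0-11-,011-0
  15 | --111,0--11,0-11-
  18 | 1-010  (sole → essential)
  21 | 1-1-1  (sole → essential)
  23 | --111,1-1-1
  24 | -1-00,-100-,11-0-,110-0
  25 | -100-,11-0-
  26 | 1-010,110-0
  28 | -1-00,11-0-
  29 | 1-1-1,11-0-
  31 | --111,1-1-1
Essential prime implicants: 0-00-, 0-11-, 1-010, 1-1-1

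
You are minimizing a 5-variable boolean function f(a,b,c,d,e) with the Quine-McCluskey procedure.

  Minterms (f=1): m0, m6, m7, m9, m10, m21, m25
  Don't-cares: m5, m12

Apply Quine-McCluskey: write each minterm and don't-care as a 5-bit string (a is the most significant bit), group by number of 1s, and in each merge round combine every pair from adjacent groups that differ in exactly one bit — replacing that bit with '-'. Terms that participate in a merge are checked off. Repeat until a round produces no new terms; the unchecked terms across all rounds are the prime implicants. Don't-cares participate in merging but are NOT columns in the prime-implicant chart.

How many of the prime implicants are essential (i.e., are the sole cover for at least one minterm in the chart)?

size-2^0 implicants → 00000  00101(✓)  00110(✓)  00111(✓)  01001(✓)  01010  01100  10101(✓)  11001(✓)
size-2^1 implicants → -0101  -1001  001-1  0011-
Unchecked terms (primes): -0101, -1001, 00000, 001-1, 0011-, 01010, 01100
Minterm coverage:
  m0 ⊆ 00000 [E]
  m6 ⊆ 0011- [E]
  m7 ⊆ 001-1,0011-
  m9 ⊆ -1001 [E]
  m10 ⊆ 01010 [E]
  m21 ⊆ -0101 [E]
  m25 ⊆ -1001 [E]
E = {-0101, -1001, 00000, 0011-, 01010}

5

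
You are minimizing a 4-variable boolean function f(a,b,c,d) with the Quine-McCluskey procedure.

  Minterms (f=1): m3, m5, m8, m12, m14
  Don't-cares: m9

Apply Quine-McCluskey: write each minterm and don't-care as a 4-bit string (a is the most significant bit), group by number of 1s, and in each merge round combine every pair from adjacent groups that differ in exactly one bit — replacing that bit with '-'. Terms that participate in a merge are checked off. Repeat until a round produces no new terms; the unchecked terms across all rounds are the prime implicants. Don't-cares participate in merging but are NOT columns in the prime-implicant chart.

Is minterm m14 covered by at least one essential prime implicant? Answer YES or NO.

YES

Round 0: 0011 0101 1000✓ 1001✓ 1100✓ 1110✓
Round 1: 1-00 100- 11-0
PIs = {0011, 0101, 1-00, 100-, 11-0}
Coverage chart:
  m3: 0011 ←essential
  m5: 0101 ←essential
  m8: 1-00,100-
  m12: 1-00,11-0
  m14: 11-0 ←essential
Essential: 0011, 0101, 11-0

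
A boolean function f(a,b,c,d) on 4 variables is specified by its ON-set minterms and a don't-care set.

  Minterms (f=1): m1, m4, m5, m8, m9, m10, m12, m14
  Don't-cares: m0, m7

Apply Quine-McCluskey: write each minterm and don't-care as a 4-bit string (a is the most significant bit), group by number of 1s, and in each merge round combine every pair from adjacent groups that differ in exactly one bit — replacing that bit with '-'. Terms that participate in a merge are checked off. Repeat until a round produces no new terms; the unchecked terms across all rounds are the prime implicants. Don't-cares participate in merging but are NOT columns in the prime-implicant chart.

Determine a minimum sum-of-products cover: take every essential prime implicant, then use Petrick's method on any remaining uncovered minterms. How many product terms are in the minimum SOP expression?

3

[col 0] 0000*, 0001*, 0100*, 0101*, 0111*, 1000*, 1001*, 1010*, 1100*, 1110*
[col 1] -000*, -001*, -100*, 0-00*, 0-01*, 000-*, 01-1, 010-*, 1-00*, 1-10*, 10-0*, 100-*, 11-0*
[col 2] --00, -00-, 0-0-, 1--0
Prime implicants: --00, -00-, 0-0-, 01-1, 1--0
PI chart (minterm → PIs covering it):
  1 | -00-,0-0-
  4 | --00,0-0-
  5 | 0-0-,01-1
  8 | --00,-00-,1--0
  9 | -00-  (sole → essential)
  10 | 1--0  (sole → essential)
  12 | --00,1--0
  14 | 1--0  (sole → essential)
Essential prime implicants: -00-, 1--0
Petrick residual → 0-0-
Minimum SOP uses 3 PIs: b'c' + a'c' + ad'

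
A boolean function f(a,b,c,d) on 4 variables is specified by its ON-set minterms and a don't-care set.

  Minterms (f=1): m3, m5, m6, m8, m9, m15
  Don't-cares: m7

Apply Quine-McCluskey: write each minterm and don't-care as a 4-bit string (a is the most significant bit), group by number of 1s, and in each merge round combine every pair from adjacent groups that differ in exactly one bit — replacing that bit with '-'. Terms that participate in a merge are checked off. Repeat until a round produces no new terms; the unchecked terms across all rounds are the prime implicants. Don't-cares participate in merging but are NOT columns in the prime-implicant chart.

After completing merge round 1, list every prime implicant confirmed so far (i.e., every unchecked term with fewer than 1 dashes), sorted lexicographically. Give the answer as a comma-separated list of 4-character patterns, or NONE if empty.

size-2^0 implicants → 0011(✓)  0101(✓)  0110(✓)  0111(✓)  1000(✓)  1001(✓)  1111(✓)
size-2^1 implicants → -111  0-11  01-1  011-  100-
Unchecked terms (primes): -111, 0-11, 01-1, 011-, 100-

NONE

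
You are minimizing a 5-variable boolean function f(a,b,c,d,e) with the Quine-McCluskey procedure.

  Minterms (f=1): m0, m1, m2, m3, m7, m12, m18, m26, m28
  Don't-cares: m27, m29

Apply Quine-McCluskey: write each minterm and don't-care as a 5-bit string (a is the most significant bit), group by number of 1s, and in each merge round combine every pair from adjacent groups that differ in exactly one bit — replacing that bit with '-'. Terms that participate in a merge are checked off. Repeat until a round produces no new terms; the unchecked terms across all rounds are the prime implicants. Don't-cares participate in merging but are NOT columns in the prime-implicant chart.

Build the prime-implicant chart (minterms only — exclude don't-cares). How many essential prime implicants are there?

Round 0: 00000✓ 00001✓ 00010✓ 00011✓ 00111✓ 01100✓ 10010✓ 11010✓ 11011✓ 11100✓ 11101✓
Round 1: -0010 -1100 00-11 000-0✓ 000-1✓ 0000-✓ 0001-✓ 1-010 1101- 1110-
Round 2: 000--
PIs = {-0010, -1100, 00-11, 000--, 1-010, 1101-, 1110-}
Coverage chart:
  m0: 000-- ←essential
  m1: 000-- ←essential
  m2: -0010,000--
  m3: 00-11,000--
  m7: 00-11 ←essential
  m12: -1100 ←essential
  m18: -0010,1-010
  m26: 1-010,1101-
  m28: -1100,1110-
Essential: -1100, 00-11, 000--

3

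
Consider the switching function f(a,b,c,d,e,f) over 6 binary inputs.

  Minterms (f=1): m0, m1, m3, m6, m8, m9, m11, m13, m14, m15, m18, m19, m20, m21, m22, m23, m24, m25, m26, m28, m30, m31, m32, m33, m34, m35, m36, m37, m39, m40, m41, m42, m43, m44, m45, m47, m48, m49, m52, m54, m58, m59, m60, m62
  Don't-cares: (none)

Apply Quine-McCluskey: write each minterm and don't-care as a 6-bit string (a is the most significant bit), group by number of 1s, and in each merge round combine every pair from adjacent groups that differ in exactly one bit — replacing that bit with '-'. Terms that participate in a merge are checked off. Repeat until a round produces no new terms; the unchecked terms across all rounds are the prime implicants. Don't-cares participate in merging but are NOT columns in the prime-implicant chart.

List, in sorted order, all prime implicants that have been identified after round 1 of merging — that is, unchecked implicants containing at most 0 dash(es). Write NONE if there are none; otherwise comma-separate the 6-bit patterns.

[col 0] 000000*, 000001*, 000011*, 000110*, 001000*, 001001*, 001011*, 001101*, 001110*, 001111*, 010010*, 010011*, 010100*, 010101*, 010110*, 010111*, 011000*, 011001*, 011010*, 011100*, 011110*, 011111*, 100000*, 100001*, 100010*, 100011*, 100100*, 100101*, 100111*, 101000*, 101001*, 101010*, 101011*, 101100*, 101101*, 101111*, 110000*, 110001*, 110100*, 110110*, 111010*, 111011*, 111100*, 111110*
[col 1] -00000*, -00001*, -00011*, -01000*, -01001*, -01011*, -01101*, -01111*, -10100*, -10110*, -11010*, -11100*, -11110*, 0-0011, 0-0110*, 0-1000*, 0-1001*, 0-1110*, 0-1111*, 00-000*, 00-001*, 00-011*, 00-110*, 0000-1*, 00000-*, 001-01*, 001-11*, 0010-1*, 00100-*, 0011-1*, 00111-*, 01-010*, 01-100*, 01-110*, 01-111*, 010-10*, 010-11*, 01001-*, 0101-0*, 0101-1*, 01010-*, 01011-*, 011-00*, 011-10*, 0110-0*, 01100-*, 0111-0*, 01111-*, 1-0000*, 1-0001*, 1-0100*, 1-1010*, 1-1011*, 1-1100*, 10-000*, 10-001*, 10-010*, 10-011*, 10-100*, 10-101*, 10-111*, 100-00*, 100-01*, 100-11*, 1000-0*, 1000-1*, 10000-*, 10001-*, 1001-1*, 10010-*, 101-00*, 101-01*, 101-11*, 1010-0*, 1010-1*, 10100-*, 10101-*, 1011-1*, 10110-*, 11-100*, 11-110*, 110-00*, 11000-*, 1101-0*, 111-10*, 11101-*, 1111-0*
[col 2] -0-000*, -0-001*, -0-011*, -000-1*, -0000-*, -01-01*, -01-11*, -010-1*, -0100-*, -011-1*, -1-100*, -1-110*, -101-0*, -11-10, -111-0*, 0--110, 0-100-, 0-111-, 00-0-1*, 00-00-*, 001--1*, 01--10, 01-1-0*, 01-11-, 010-1-, 0101--, 011--0, 1--100, 1-0-00, 1-000-, 1-101-, 10--00*, 10--01*, 10--11*, 10-0-0*, 10-0-1*, 10-00-*, 10-01-*, 10-1-1*, 10-10-*, 100--1*, 100-0-*, 1000--*, 101--1*, 101-0-*, 1010--*, 11-1-0*
[col 3] -0-0-1, -0-00-, -01--1, -1-1-0, 10---1, 10--0-, 10-0--
Prime implicants: -0-0-1, -0-00-, -01--1, -1-1-0, -11-10, 0--110, 0-0011, 0-100-, 0-111-, 01--10, 01-11-, 010-1-, 0101--, 011--0, 1--100, 1-0-00, 1-000-, 1-101-, 10---1, 10--0-, 10-0--

NONE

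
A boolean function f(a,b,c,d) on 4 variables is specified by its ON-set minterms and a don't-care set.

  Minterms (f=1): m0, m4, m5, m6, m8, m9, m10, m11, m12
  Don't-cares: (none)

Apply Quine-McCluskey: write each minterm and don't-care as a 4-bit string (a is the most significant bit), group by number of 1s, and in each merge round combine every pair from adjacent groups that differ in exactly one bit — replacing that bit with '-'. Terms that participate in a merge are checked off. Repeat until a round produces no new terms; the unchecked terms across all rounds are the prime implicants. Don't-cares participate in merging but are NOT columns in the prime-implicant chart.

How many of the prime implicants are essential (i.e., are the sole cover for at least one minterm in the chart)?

[col 0] 0000*, 0100*, 0101*, 0110*, 1000*, 1001*, 1010*, 1011*, 1100*
[col 1] -000*, -100*, 0-00*, 01-0, 010-, 1-00*, 10-0*, 10-1*, 100-*, 101-*
[col 2] --00, 10--
Prime implicants: --00, 01-0, 010-, 10--
PI chart (minterm → PIs covering it):
  0 | --00  (sole → essential)
  4 | --00,01-0,010-
  5 | 010-  (sole → essential)
  6 | 01-0  (sole → essential)
  8 | --00,10--
  9 | 10--  (sole → essential)
  10 | 10--  (sole → essential)
  11 | 10--  (sole → essential)
  12 | --00  (sole → essential)
Essential prime implicants: --00, 01-0, 010-, 10--

4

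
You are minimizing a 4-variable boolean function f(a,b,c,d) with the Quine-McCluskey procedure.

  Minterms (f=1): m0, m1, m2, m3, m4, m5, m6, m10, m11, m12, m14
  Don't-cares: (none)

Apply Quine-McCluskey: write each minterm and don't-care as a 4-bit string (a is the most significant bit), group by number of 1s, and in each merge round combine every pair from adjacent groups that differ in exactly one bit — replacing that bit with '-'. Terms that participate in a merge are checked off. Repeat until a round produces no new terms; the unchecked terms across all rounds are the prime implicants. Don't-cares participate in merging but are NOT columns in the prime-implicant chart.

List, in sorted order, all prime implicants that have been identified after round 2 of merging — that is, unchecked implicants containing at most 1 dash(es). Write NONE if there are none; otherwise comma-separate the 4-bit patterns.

NONE

Round 0: 0000✓ 0001✓ 0010✓ 0011✓ 0100✓ 0101✓ 0110✓ 1010✓ 1011✓ 1100✓ 1110✓
Round 1: -010✓ -011✓ -100✓ -110✓ 0-00✓ 0-01✓ 0-10✓ 00-0✓ 00-1✓ 000-✓ 001-✓ 01-0✓ 010-✓ 1-10✓ 101-✓ 11-0✓
Round 2: --10 -01- -1-0 0--0 0-0- 00--
PIs = {--10, -01-, -1-0, 0--0, 0-0-, 00--}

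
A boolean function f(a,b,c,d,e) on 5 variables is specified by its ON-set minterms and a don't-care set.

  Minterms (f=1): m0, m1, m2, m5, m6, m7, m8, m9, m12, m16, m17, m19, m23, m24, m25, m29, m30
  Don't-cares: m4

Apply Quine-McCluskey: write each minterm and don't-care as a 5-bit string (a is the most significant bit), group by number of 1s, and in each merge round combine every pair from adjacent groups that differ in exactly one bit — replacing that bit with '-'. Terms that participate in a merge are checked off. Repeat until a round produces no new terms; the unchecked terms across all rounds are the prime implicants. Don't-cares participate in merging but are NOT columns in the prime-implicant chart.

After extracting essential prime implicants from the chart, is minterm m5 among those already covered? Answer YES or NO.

Round 0: 00000✓ 00001✓ 00010✓ 00100✓ 00101✓ 00110✓ 00111✓ 01000✓ 01001✓ 01100✓ 10000✓ 10001✓ 10011✓ 10111✓ 11000✓ 11001✓ 11101✓ 11110
Round 1: -0000✓ -0001✓ -0111 -1000✓ -1001✓ 0-000✓ 0-001✓ 0-100✓ 00-00✓ 00-01✓ 00-10✓ 000-0✓ 0000-✓ 001-0✓ 001-1✓ 0010-✓ 0011-✓ 01-00✓ 0100-✓ 1-000✓ 1-001✓ 10-11 100-1 1000-✓ 11-01 1100-✓
Round 2: --000✓ --001✓ -000-✓ -100-✓ 0--00 0-00-✓ 00--0 00-0- 001-- 1-00-✓
Round 3: --00-
PIs = {--00-, -0111, 0--00, 00--0, 00-0-, 001--, 10-11, 100-1, 11-01, 11110}
Coverage chart:
  m0: --00-,0--00,00--0,00-0-
  m1: --00-,00-0-
  m2: 00--0 ←essential
  m5: 00-0-,001--
  m6: 00--0,001--
  m7: -0111,001--
  m8: --00-,0--00
  m9: --00- ←essential
  m12: 0--00 ←essential
  m16: --00- ←essential
  m17: --00-,100-1
  m19: 10-11,100-1
  m23: -0111,10-11
  m24: --00- ←essential
  m25: --00-,11-01
  m29: 11-01 ←essential
  m30: 11110 ←essential
Essential: --00-, 0--00, 00--0, 11-01, 11110

NO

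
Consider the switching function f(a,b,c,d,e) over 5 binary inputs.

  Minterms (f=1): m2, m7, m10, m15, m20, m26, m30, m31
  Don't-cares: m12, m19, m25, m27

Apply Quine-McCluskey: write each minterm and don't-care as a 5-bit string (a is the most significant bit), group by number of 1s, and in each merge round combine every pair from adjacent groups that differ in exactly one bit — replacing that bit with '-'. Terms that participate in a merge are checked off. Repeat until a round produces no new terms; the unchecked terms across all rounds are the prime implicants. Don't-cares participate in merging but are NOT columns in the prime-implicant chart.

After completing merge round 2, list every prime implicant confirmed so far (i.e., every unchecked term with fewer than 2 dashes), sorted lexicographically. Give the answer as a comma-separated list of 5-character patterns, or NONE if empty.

-1010, -1111, 0-010, 0-111, 01100, 1-011, 10100, 110-1

Round 0: 00010✓ 00111✓ 01010✓ 01100 01111✓ 10011✓ 10100 11001✓ 11010✓ 11011✓ 11110✓ 11111✓
Round 1: -1010 -1111 0-010 0-111 1-011 11-10✓ 11-11✓ 110-1 1101-✓ 1111-✓
Round 2: 11-1-
PIs = {-1010, -1111, 0-010, 0-111, 01100, 1-011, 10100, 11-1-, 110-1}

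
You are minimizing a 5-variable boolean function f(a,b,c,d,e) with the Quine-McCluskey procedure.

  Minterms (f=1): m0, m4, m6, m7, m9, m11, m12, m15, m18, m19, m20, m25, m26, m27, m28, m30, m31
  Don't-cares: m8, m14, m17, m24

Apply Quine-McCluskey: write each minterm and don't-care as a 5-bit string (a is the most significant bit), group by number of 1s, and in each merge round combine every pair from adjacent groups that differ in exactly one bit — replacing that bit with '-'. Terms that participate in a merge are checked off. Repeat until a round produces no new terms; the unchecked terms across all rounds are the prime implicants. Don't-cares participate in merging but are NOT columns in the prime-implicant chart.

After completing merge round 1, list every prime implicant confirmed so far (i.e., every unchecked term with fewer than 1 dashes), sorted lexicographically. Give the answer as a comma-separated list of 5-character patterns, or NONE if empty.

NONE

[col 0] 00000*, 00100*, 00110*, 00111*, 01000*, 01001*, 01011*, 01100*, 01110*, 01111*, 10001*, 10010*, 10011*, 10100*, 11000*, 11001*, 11010*, 11011*, 11100*, 11110*, 11111*
[col 1] -0100*, -1000*, -1001*, -1011*, -1100*, -1110*, -1111*, 0-000*, 0-100*, 0-110*, 0-111*, 00-00*, 001-0*, 0011-*, 01-00*, 01-11*, 010-1*, 0100-*, 011-0*, 0111-*, 1-001*, 1-010*, 1-011*, 1-100*, 100-1*, 1001-*, 11-00*, 11-10*, 11-11*, 110-0*, 110-1*, 1100-*, 1101-*, 111-0*, 1111-*
[col 2] --100, -1-00, -1-11, -10-1, -100-, -11-0, -111-, 0--00, 0-1-0, 0-11-, 1-0-1, 1-01-, 11--0, 11-1-, 110--
Prime implicants: --100, -1-00, -1-11, -10-1, -100-, -11-0, -111-, 0--00, 0-1-0, 0-11-, 1-0-1, 1-01-, 11--0, 11-1-, 110--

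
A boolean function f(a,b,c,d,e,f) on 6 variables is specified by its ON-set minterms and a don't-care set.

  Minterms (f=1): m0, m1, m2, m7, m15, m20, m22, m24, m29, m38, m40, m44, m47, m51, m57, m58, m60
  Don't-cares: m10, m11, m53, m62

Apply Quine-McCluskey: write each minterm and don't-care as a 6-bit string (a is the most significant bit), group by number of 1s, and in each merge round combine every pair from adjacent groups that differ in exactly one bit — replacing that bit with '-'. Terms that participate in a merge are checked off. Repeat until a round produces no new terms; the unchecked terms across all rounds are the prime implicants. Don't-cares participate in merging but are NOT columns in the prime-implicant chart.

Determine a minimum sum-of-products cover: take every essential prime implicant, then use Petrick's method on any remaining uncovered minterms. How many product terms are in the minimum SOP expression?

13

Round 0: 000000✓ 000001✓ 000010✓ 000111✓ 001010✓ 001011✓ 001111✓ 010100✓ 010110✓ 011000 011101 100110 101000✓ 101100✓ 101111✓ 110011 110101 111001 111010✓ 111100✓ 111110✓
Round 1: -01111 00-010 00-111 0000-0 00000- 001-11 00101- 0101-0 1-1100 101-00 111-10 1111-0
PIs = {-01111, 00-010, 00-111, 0000-0, 00000-, 001-11, 00101-, 0101-0, 011000, 011101, 1-1100, 100110, 101-00, 110011, 110101, 111-10, 111001, 1111-0}
Coverage chart:
  m0: 0000-0,00000-
  m1: 00000- ←essential
  m2: 00-010,0000-0
  m7: 00-111 ←essential
  m15: -01111,00-111,001-11
  m20: 0101-0 ←essential
  m22: 0101-0 ←essential
  m24: 011000 ←essential
  m29: 011101 ←essential
  m38: 100110 ←essential
  m40: 101-00 ←essential
  m44: 1-1100,101-00
  m47: -01111 ←essential
  m51: 110011 ←essential
  m57: 111001 ←essential
  m58: 111-10 ←essential
  m60: 1-1100,1111-0
Essential: -01111, 00-111, 00000-, 0101-0, 011000, 011101, 100110, 101-00, 110011, 111-10, 111001
Petrick residual → 00-010, 1-1100
Min cover (13 terms): b'cdef + a'b'd'ef' + a'b'def + a'b'c'd'e' + a'bc'df' + a'bcd'e'f' + a'bcde'f + acde'f' + ab'c'def' + ab'ce'f' + abc'd'ef + abcef' + abcd'e'f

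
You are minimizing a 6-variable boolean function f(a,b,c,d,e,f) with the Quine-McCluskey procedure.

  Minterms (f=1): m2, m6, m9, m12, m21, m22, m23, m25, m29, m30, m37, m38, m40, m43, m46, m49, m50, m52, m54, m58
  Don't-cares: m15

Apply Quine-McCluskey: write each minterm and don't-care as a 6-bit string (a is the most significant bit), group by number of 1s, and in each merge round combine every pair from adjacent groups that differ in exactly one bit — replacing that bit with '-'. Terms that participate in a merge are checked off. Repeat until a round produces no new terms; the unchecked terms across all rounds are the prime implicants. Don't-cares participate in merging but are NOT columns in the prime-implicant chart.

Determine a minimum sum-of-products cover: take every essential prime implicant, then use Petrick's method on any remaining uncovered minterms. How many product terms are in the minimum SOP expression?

size-2^0 implicants → 000010(✓)  000110(✓)  001001(✓)  001100  001111  010101(✓)  010110(✓)  010111(✓)  011001(✓)  011101(✓)  011110(✓)  100101  100110(✓)  101000  101011  101110(✓)  110001  110010(✓)  110100(✓)  110110(✓)  111010(✓)
size-2^1 implicants → -00110(✓)  -10110(✓)  0-0110(✓)  0-1001  000-10  01-101  01-110  0101-1  01011-  011-01  1-0110(✓)  10-110  11-010  110-10  1101-0
size-2^2 implicants → --0110
Unchecked terms (primes): --0110, 0-1001, 000-10, 001100, 001111, 01-101, 01-110, 0101-1, 01011-, 011-01, 10-110, 100101, 101000, 101011, 11-010, 110-10, 110001, 1101-0
Minterm coverage:
  m2 ⊆ 000-10 [E]
  m6 ⊆ --0110,000-10
  m9 ⊆ 0-1001 [E]
  m12 ⊆ 001100 [E]
  m21 ⊆ 01-101,0101-1
  m22 ⊆ --0110,01-110,01011-
  m23 ⊆ 0101-1,01011-
  m25 ⊆ 0-1001,011-01
  m29 ⊆ 01-101,011-01
  m30 ⊆ 01-110 [E]
  m37 ⊆ 100101 [E]
  m38 ⊆ --0110,10-110
  m40 ⊆ 101000 [E]
  m43 ⊆ 101011 [E]
  m46 ⊆ 10-110 [E]
  m49 ⊆ 110001 [E]
  m50 ⊆ 11-010,110-10
  m52 ⊆ 1101-0 [E]
  m54 ⊆ --0110,110-10,1101-0
  m58 ⊆ 11-010 [E]
E = {0-1001, 000-10, 001100, 01-110, 10-110, 100101, 101000, 101011, 11-010, 110001, 1101-0}
Petrick residual → 01-101, 0101-1
Cover = a'cd'e'f + a'b'c'ef' + a'b'cde'f' + a'bde'f + a'bdef' + a'bc'df + ab'def' + ab'c'de'f + ab'cd'e'f' + ab'cd'ef + abd'ef' + abc'd'e'f + abc'df'  |cover|=13

13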